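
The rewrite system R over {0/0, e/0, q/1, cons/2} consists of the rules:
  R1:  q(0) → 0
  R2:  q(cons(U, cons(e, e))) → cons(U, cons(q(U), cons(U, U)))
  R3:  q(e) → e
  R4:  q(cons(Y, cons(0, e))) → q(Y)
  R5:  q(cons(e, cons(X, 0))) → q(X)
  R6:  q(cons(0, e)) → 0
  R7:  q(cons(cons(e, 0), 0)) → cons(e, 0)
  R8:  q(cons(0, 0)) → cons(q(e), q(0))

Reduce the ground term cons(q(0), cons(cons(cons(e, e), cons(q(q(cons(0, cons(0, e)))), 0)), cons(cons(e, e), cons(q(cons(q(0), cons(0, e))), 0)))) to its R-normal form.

1. cons(q(0), cons(cons(cons(e, e), cons(q(q(cons(0, cons(0, e)))), 0)), cons(cons(e, e), cons(q(cons(q(0), cons(0, e))), 0))))  →  cons(0, cons(cons(cons(e, e), cons(q(q(cons(0, cons(0, e)))), 0)), cons(cons(e, e), cons(q(cons(q(0), cons(0, e))), 0))))   [R1 at 1]
2. cons(0, cons(cons(cons(e, e), cons(q(q(cons(0, cons(0, e)))), 0)), cons(cons(e, e), cons(q(cons(q(0), cons(0, e))), 0))))  →  cons(0, cons(cons(cons(e, e), cons(q(q(0)), 0)), cons(cons(e, e), cons(q(cons(q(0), cons(0, e))), 0))))   [R4 at 2.1.2.1.1]
3. cons(0, cons(cons(cons(e, e), cons(q(q(0)), 0)), cons(cons(e, e), cons(q(cons(q(0), cons(0, e))), 0))))  →  cons(0, cons(cons(cons(e, e), cons(q(0), 0)), cons(cons(e, e), cons(q(cons(q(0), cons(0, e))), 0))))   [R1 at 2.1.2.1.1]
4. cons(0, cons(cons(cons(e, e), cons(q(0), 0)), cons(cons(e, e), cons(q(cons(q(0), cons(0, e))), 0))))  →  cons(0, cons(cons(cons(e, e), cons(0, 0)), cons(cons(e, e), cons(q(cons(q(0), cons(0, e))), 0))))   [R1 at 2.1.2.1]
5. cons(0, cons(cons(cons(e, e), cons(0, 0)), cons(cons(e, e), cons(q(cons(q(0), cons(0, e))), 0))))  →  cons(0, cons(cons(cons(e, e), cons(0, 0)), cons(cons(e, e), cons(q(q(0)), 0))))   [R4 at 2.2.2.1]
6. cons(0, cons(cons(cons(e, e), cons(0, 0)), cons(cons(e, e), cons(q(q(0)), 0))))  →  cons(0, cons(cons(cons(e, e), cons(0, 0)), cons(cons(e, e), cons(q(0), 0))))   [R1 at 2.2.2.1.1]
7. cons(0, cons(cons(cons(e, e), cons(0, 0)), cons(cons(e, e), cons(q(0), 0))))  →  cons(0, cons(cons(cons(e, e), cons(0, 0)), cons(cons(e, e), cons(0, 0))))   [R1 at 2.2.2.1]

cons(0, cons(cons(cons(e, e), cons(0, 0)), cons(cons(e, e), cons(0, 0))))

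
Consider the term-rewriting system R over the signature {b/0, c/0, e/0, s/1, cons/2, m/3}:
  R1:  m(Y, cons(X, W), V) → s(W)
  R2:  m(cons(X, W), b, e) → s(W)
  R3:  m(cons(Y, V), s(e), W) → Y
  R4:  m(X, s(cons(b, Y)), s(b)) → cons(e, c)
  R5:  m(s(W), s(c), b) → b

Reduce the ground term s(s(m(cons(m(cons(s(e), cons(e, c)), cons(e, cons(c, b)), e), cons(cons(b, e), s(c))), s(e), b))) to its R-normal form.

1. s(s(m(cons(m(cons(s(e), cons(e, c)), cons(e, cons(c, b)), e), cons(cons(b, e), s(c))), s(e), b)))  →  s(s(m(cons(s(e), cons(e, c)), cons(e, cons(c, b)), e)))   [R3 at 1.1]
2. s(s(m(cons(s(e), cons(e, c)), cons(e, cons(c, b)), e)))  →  s(s(s(cons(c, b))))   [R1 at 1.1]

s(s(s(cons(c, b))))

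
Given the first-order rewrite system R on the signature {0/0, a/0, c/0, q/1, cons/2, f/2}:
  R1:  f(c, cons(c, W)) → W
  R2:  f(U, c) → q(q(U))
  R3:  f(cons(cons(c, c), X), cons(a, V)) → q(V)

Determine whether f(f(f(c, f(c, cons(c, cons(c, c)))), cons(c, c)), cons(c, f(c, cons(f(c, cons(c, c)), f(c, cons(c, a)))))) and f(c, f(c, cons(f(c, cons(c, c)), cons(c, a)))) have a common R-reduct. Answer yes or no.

yes — NF(t₁) = a, NF(t₂) = a

Reduce t₁ = f(f(f(c, f(c, cons(c, cons(c, c)))), cons(c, c)), cons(c, f(c, cons(f(c, cons(c, c)), f(c, cons(c, a)))))):
1. f(f(f(c, f(c, cons(c, cons(c, c)))), cons(c, c)), cons(c, f(c, cons(f(c, cons(c, c)), f(c, cons(c, a))))))  →  f(f(f(c, cons(c, c)), cons(c, c)), cons(c, f(c, cons(f(c, cons(c, c)), f(c, cons(c, a))))))   [R1 at 1.1.2]
2. f(f(f(c, cons(c, c)), cons(c, c)), cons(c, f(c, cons(f(c, cons(c, c)), f(c, cons(c, a))))))  →  f(f(c, cons(c, c)), cons(c, f(c, cons(f(c, cons(c, c)), f(c, cons(c, a))))))   [R1 at 1.1]
3. f(f(c, cons(c, c)), cons(c, f(c, cons(f(c, cons(c, c)), f(c, cons(c, a))))))  →  f(c, cons(c, f(c, cons(f(c, cons(c, c)), f(c, cons(c, a))))))   [R1 at 1]
4. f(c, cons(c, f(c, cons(f(c, cons(c, c)), f(c, cons(c, a))))))  →  f(c, cons(f(c, cons(c, c)), f(c, cons(c, a))))   [R1 at ε]
5. f(c, cons(f(c, cons(c, c)), f(c, cons(c, a))))  →  f(c, cons(c, f(c, cons(c, a))))   [R1 at 2.1]
6. f(c, cons(c, f(c, cons(c, a))))  →  f(c, cons(c, a))   [R1 at ε]
7. f(c, cons(c, a))  →  a   [R1 at ε]

Reduce t₂ = f(c, f(c, cons(f(c, cons(c, c)), cons(c, a)))):
1. f(c, f(c, cons(f(c, cons(c, c)), cons(c, a))))  →  f(c, f(c, cons(c, cons(c, a))))   [R1 at 2.2.1]
2. f(c, f(c, cons(c, cons(c, a))))  →  f(c, cons(c, a))   [R1 at 2]
3. f(c, cons(c, a))  →  a   [R1 at ε]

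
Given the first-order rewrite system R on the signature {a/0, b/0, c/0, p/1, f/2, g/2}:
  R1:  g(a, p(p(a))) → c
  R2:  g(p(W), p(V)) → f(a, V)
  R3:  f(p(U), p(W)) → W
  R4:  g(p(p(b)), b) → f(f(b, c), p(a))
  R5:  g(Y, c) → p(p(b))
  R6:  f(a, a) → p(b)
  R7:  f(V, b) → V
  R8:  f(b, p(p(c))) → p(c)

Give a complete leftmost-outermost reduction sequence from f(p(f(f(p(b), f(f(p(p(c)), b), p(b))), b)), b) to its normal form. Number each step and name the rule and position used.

1. f(p(f(f(p(b), f(f(p(p(c)), b), p(b))), b)), b)  →  p(f(f(p(b), f(f(p(p(c)), b), p(b))), b))   [R7 at ε]
2. p(f(f(p(b), f(f(p(p(c)), b), p(b))), b))  →  p(f(p(b), f(f(p(p(c)), b), p(b))))   [R7 at 1]
3. p(f(p(b), f(f(p(p(c)), b), p(b))))  →  p(f(p(b), f(p(p(c)), p(b))))   [R7 at 1.2.1]
4. p(f(p(b), f(p(p(c)), p(b))))  →  p(f(p(b), b))   [R3 at 1.2]
5. p(f(p(b), b))  →  p(p(b))   [R7 at 1]

p(p(b))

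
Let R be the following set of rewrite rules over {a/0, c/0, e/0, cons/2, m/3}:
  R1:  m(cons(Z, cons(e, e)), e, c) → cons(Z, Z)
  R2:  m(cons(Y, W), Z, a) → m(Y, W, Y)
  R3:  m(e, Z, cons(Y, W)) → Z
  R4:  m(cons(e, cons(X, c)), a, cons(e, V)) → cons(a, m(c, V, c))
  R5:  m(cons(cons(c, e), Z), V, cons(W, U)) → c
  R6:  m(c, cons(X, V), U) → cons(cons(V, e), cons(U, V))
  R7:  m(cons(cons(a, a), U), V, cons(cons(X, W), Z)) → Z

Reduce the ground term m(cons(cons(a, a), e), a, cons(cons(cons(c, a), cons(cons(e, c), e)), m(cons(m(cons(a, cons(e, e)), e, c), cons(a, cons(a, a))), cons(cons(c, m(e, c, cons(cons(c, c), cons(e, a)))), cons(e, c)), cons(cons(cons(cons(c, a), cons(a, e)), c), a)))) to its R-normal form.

a

1. m(cons(cons(a, a), e), a, cons(cons(cons(c, a), cons(cons(e, c), e)), m(cons(m(cons(a, cons(e, e)), e, c), cons(a, cons(a, a))), cons(cons(c, m(e, c, cons(cons(c, c), cons(e, a)))), cons(e, c)), cons(cons(cons(cons(c, a), cons(a, e)), c), a))))  →  m(cons(m(cons(a, cons(e, e)), e, c), cons(a, cons(a, a))), cons(cons(c, m(e, c, cons(cons(c, c), cons(e, a)))), cons(e, c)), cons(cons(cons(cons(c, a), cons(a, e)), c), a))   [R7 at ε]
2. m(cons(m(cons(a, cons(e, e)), e, c), cons(a, cons(a, a))), cons(cons(c, m(e, c, cons(cons(c, c), cons(e, a)))), cons(e, c)), cons(cons(cons(cons(c, a), cons(a, e)), c), a))  →  m(cons(cons(a, a), cons(a, cons(a, a))), cons(cons(c, m(e, c, cons(cons(c, c), cons(e, a)))), cons(e, c)), cons(cons(cons(cons(c, a), cons(a, e)), c), a))   [R1 at 1.1]
3. m(cons(cons(a, a), cons(a, cons(a, a))), cons(cons(c, m(e, c, cons(cons(c, c), cons(e, a)))), cons(e, c)), cons(cons(cons(cons(c, a), cons(a, e)), c), a))  →  a   [R7 at ε]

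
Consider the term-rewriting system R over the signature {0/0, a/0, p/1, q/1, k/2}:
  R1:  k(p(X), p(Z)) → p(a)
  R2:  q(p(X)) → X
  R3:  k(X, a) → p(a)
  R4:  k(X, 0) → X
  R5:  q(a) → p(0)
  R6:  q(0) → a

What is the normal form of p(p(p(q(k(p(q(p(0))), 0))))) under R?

p(p(p(0)))

1. p(p(p(q(k(p(q(p(0))), 0)))))  →  p(p(p(q(p(q(p(0)))))))   [R4 at 1.1.1.1]
2. p(p(p(q(p(q(p(0)))))))  →  p(p(p(q(p(0)))))   [R2 at 1.1.1]
3. p(p(p(q(p(0)))))  →  p(p(p(0)))   [R2 at 1.1.1]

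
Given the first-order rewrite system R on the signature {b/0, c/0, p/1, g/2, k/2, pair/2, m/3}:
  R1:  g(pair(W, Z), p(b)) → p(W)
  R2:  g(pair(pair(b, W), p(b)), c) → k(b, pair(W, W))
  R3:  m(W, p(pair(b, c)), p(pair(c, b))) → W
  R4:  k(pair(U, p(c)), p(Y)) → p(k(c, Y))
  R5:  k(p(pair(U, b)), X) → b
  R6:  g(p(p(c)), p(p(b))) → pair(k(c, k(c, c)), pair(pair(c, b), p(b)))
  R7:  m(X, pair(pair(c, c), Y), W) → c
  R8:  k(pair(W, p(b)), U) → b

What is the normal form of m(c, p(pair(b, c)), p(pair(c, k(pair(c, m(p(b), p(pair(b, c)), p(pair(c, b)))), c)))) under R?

c

1. m(c, p(pair(b, c)), p(pair(c, k(pair(c, m(p(b), p(pair(b, c)), p(pair(c, b)))), c))))  →  m(c, p(pair(b, c)), p(pair(c, k(pair(c, p(b)), c))))   [R3 at 3.1.2.1.2]
2. m(c, p(pair(b, c)), p(pair(c, k(pair(c, p(b)), c))))  →  m(c, p(pair(b, c)), p(pair(c, b)))   [R8 at 3.1.2]
3. m(c, p(pair(b, c)), p(pair(c, b)))  →  c   [R3 at ε]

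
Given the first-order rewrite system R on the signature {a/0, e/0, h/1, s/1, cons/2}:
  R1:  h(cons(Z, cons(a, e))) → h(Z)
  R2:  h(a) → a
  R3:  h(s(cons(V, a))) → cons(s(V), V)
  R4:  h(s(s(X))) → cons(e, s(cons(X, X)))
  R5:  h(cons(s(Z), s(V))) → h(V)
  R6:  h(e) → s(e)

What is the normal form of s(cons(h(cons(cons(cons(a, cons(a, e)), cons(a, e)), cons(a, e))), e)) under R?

s(cons(a, e))

1. s(cons(h(cons(cons(cons(a, cons(a, e)), cons(a, e)), cons(a, e))), e))  →  s(cons(h(cons(cons(a, cons(a, e)), cons(a, e))), e))   [R1 at 1.1]
2. s(cons(h(cons(cons(a, cons(a, e)), cons(a, e))), e))  →  s(cons(h(cons(a, cons(a, e))), e))   [R1 at 1.1]
3. s(cons(h(cons(a, cons(a, e))), e))  →  s(cons(h(a), e))   [R1 at 1.1]
4. s(cons(h(a), e))  →  s(cons(a, e))   [R2 at 1.1]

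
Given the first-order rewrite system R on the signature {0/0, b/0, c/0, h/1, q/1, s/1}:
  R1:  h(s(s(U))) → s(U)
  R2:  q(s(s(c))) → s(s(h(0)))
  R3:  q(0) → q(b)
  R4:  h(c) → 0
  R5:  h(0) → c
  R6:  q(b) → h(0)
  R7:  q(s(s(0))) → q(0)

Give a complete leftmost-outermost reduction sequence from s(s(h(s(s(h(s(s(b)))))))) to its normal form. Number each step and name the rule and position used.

1. s(s(h(s(s(h(s(s(b))))))))  →  s(s(s(h(s(s(b))))))   [R1 at 1.1]
2. s(s(s(h(s(s(b))))))  →  s(s(s(s(b))))   [R1 at 1.1.1]

s(s(s(s(b))))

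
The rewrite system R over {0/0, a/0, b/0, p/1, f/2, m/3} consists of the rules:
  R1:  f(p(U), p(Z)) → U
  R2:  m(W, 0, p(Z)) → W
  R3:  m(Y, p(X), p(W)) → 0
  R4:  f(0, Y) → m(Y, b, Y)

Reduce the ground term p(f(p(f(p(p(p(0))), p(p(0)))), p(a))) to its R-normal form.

1. p(f(p(f(p(p(p(0))), p(p(0)))), p(a)))  →  p(f(p(p(p(0))), p(p(0))))   [R1 at 1]
2. p(f(p(p(p(0))), p(p(0))))  →  p(p(p(0)))   [R1 at 1]

p(p(p(0)))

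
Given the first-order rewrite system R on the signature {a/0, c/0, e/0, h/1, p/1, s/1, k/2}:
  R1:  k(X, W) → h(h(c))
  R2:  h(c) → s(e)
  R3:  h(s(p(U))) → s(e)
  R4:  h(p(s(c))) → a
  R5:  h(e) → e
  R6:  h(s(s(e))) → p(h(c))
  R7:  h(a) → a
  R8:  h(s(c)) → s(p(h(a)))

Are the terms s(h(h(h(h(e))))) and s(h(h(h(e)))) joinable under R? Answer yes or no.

yes — NF(t₁) = s(e), NF(t₂) = s(e)

Reduce t₁ = s(h(h(h(h(e))))):
1. s(h(h(h(h(e)))))  →  s(h(h(h(e))))   [R5 at 1.1.1.1]
2. s(h(h(h(e))))  →  s(h(h(e)))   [R5 at 1.1.1]
3. s(h(h(e)))  →  s(h(e))   [R5 at 1.1]
4. s(h(e))  →  s(e)   [R5 at 1]

Reduce t₂ = s(h(h(h(e)))):
1. s(h(h(h(e))))  →  s(h(h(e)))   [R5 at 1.1.1]
2. s(h(h(e)))  →  s(h(e))   [R5 at 1.1]
3. s(h(e))  →  s(e)   [R5 at 1]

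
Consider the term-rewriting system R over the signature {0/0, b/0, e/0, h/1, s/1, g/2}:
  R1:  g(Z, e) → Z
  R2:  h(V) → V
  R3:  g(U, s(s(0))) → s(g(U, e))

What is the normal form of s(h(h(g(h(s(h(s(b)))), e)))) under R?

s(s(s(b)))

1. s(h(h(g(h(s(h(s(b)))), e))))  →  s(h(g(h(s(h(s(b)))), e)))   [R2 at 1]
2. s(h(g(h(s(h(s(b)))), e)))  →  s(g(h(s(h(s(b)))), e))   [R2 at 1]
3. s(g(h(s(h(s(b)))), e))  →  s(h(s(h(s(b)))))   [R1 at 1]
4. s(h(s(h(s(b)))))  →  s(s(h(s(b))))   [R2 at 1]
5. s(s(h(s(b))))  →  s(s(s(b)))   [R2 at 1.1]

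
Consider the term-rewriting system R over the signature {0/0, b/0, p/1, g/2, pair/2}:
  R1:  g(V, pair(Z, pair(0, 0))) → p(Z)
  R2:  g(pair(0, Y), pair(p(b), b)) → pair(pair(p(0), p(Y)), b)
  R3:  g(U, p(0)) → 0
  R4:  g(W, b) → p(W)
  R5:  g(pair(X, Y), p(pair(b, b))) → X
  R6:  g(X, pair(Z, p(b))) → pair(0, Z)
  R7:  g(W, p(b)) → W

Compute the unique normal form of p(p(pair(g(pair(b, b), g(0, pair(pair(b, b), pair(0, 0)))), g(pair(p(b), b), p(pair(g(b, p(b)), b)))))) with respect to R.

1. p(p(pair(g(pair(b, b), g(0, pair(pair(b, b), pair(0, 0)))), g(pair(p(b), b), p(pair(g(b, p(b)), b))))))  →  p(p(pair(g(pair(b, b), p(pair(b, b))), g(pair(p(b), b), p(pair(g(b, p(b)), b))))))   [R1 at 1.1.1.2]
2. p(p(pair(g(pair(b, b), p(pair(b, b))), g(pair(p(b), b), p(pair(g(b, p(b)), b))))))  →  p(p(pair(b, g(pair(p(b), b), p(pair(g(b, p(b)), b))))))   [R5 at 1.1.1]
3. p(p(pair(b, g(pair(p(b), b), p(pair(g(b, p(b)), b))))))  →  p(p(pair(b, g(pair(p(b), b), p(pair(b, b))))))   [R7 at 1.1.2.2.1.1]
4. p(p(pair(b, g(pair(p(b), b), p(pair(b, b))))))  →  p(p(pair(b, p(b))))   [R5 at 1.1.2]

p(p(pair(b, p(b))))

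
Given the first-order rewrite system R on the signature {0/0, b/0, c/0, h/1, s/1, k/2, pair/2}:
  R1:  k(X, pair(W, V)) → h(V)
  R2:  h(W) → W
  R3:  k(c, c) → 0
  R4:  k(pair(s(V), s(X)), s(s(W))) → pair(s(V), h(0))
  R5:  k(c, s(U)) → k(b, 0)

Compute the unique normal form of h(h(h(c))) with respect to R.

c

1. h(h(h(c)))  →  h(h(c))   [R2 at ε]
2. h(h(c))  →  h(c)   [R2 at ε]
3. h(c)  →  c   [R2 at ε]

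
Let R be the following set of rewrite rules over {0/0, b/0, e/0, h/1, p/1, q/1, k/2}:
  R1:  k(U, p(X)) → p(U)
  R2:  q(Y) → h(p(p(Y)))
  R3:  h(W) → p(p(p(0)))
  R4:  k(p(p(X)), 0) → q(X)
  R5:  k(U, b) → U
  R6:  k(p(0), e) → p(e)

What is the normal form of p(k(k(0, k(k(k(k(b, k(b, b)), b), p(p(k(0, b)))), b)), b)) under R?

p(p(0))

1. p(k(k(0, k(k(k(k(b, k(b, b)), b), p(p(k(0, b)))), b)), b))  →  p(k(0, k(k(k(k(b, k(b, b)), b), p(p(k(0, b)))), b)))   [R5 at 1]
2. p(k(0, k(k(k(k(b, k(b, b)), b), p(p(k(0, b)))), b)))  →  p(k(0, k(k(k(b, k(b, b)), b), p(p(k(0, b))))))   [R5 at 1.2]
3. p(k(0, k(k(k(b, k(b, b)), b), p(p(k(0, b))))))  →  p(k(0, p(k(k(b, k(b, b)), b))))   [R1 at 1.2]
4. p(k(0, p(k(k(b, k(b, b)), b))))  →  p(p(0))   [R1 at 1]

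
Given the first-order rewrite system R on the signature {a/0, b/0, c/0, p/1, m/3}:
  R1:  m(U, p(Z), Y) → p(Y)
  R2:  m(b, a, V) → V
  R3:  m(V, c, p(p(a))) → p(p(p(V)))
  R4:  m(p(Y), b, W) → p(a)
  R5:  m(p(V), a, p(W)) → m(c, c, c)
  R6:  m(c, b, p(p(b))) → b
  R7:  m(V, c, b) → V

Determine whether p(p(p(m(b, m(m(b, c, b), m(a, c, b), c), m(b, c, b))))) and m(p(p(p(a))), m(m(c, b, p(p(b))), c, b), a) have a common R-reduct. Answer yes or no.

Reduce t₁ = p(p(p(m(b, m(m(b, c, b), m(a, c, b), c), m(b, c, b))))):
1. p(p(p(m(b, m(m(b, c, b), m(a, c, b), c), m(b, c, b)))))  →  p(p(p(m(b, m(b, m(a, c, b), c), m(b, c, b)))))   [R7 at 1.1.1.2.1]
2. p(p(p(m(b, m(b, m(a, c, b), c), m(b, c, b)))))  →  p(p(p(m(b, m(b, a, c), m(b, c, b)))))   [R7 at 1.1.1.2.2]
3. p(p(p(m(b, m(b, a, c), m(b, c, b)))))  →  p(p(p(m(b, c, m(b, c, b)))))   [R2 at 1.1.1.2]
4. p(p(p(m(b, c, m(b, c, b)))))  →  p(p(p(m(b, c, b))))   [R7 at 1.1.1.3]
5. p(p(p(m(b, c, b))))  →  p(p(p(b)))   [R7 at 1.1.1]

Reduce t₂ = m(p(p(p(a))), m(m(c, b, p(p(b))), c, b), a):
1. m(p(p(p(a))), m(m(c, b, p(p(b))), c, b), a)  →  m(p(p(p(a))), m(c, b, p(p(b))), a)   [R7 at 2]
2. m(p(p(p(a))), m(c, b, p(p(b))), a)  →  m(p(p(p(a))), b, a)   [R6 at 2]
3. m(p(p(p(a))), b, a)  →  p(a)   [R4 at ε]

no — NF(t₁) = p(p(p(b))), NF(t₂) = p(a)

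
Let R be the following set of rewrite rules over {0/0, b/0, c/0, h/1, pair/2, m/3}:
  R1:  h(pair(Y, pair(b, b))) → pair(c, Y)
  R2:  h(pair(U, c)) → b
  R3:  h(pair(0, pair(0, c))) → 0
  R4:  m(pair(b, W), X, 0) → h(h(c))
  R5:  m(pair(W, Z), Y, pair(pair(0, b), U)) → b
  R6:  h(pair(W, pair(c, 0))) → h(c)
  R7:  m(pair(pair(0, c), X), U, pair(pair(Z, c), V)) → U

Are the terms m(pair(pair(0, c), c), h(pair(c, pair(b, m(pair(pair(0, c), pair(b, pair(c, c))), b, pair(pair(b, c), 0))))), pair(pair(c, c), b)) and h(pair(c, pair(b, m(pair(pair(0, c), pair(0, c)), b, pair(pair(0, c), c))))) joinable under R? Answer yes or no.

yes — NF(t₁) = pair(c, c), NF(t₂) = pair(c, c)

Reduce t₁ = m(pair(pair(0, c), c), h(pair(c, pair(b, m(pair(pair(0, c), pair(b, pair(c, c))), b, pair(pair(b, c), 0))))), pair(pair(c, c), b)):
1. m(pair(pair(0, c), c), h(pair(c, pair(b, m(pair(pair(0, c), pair(b, pair(c, c))), b, pair(pair(b, c), 0))))), pair(pair(c, c), b))  →  h(pair(c, pair(b, m(pair(pair(0, c), pair(b, pair(c, c))), b, pair(pair(b, c), 0)))))   [R7 at ε]
2. h(pair(c, pair(b, m(pair(pair(0, c), pair(b, pair(c, c))), b, pair(pair(b, c), 0)))))  →  h(pair(c, pair(b, b)))   [R7 at 1.2.2]
3. h(pair(c, pair(b, b)))  →  pair(c, c)   [R1 at ε]

Reduce t₂ = h(pair(c, pair(b, m(pair(pair(0, c), pair(0, c)), b, pair(pair(0, c), c))))):
1. h(pair(c, pair(b, m(pair(pair(0, c), pair(0, c)), b, pair(pair(0, c), c)))))  →  h(pair(c, pair(b, b)))   [R7 at 1.2.2]
2. h(pair(c, pair(b, b)))  →  pair(c, c)   [R1 at ε]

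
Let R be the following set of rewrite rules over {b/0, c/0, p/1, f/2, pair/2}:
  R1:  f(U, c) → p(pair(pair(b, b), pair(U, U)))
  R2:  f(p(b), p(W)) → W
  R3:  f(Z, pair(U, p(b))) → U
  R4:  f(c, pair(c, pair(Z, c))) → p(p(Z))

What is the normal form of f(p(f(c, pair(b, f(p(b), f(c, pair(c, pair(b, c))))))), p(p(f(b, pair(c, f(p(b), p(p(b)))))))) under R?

p(c)

1. f(p(f(c, pair(b, f(p(b), f(c, pair(c, pair(b, c))))))), p(p(f(b, pair(c, f(p(b), p(p(b))))))))  →  f(p(f(c, pair(b, f(p(b), p(p(b)))))), p(p(f(b, pair(c, f(p(b), p(p(b))))))))   [R4 at 1.1.2.2.2]
2. f(p(f(c, pair(b, f(p(b), p(p(b)))))), p(p(f(b, pair(c, f(p(b), p(p(b))))))))  →  f(p(f(c, pair(b, p(b)))), p(p(f(b, pair(c, f(p(b), p(p(b))))))))   [R2 at 1.1.2.2]
3. f(p(f(c, pair(b, p(b)))), p(p(f(b, pair(c, f(p(b), p(p(b))))))))  →  f(p(b), p(p(f(b, pair(c, f(p(b), p(p(b))))))))   [R3 at 1.1]
4. f(p(b), p(p(f(b, pair(c, f(p(b), p(p(b))))))))  →  p(f(b, pair(c, f(p(b), p(p(b))))))   [R2 at ε]
5. p(f(b, pair(c, f(p(b), p(p(b))))))  →  p(f(b, pair(c, p(b))))   [R2 at 1.2.2]
6. p(f(b, pair(c, p(b))))  →  p(c)   [R3 at 1]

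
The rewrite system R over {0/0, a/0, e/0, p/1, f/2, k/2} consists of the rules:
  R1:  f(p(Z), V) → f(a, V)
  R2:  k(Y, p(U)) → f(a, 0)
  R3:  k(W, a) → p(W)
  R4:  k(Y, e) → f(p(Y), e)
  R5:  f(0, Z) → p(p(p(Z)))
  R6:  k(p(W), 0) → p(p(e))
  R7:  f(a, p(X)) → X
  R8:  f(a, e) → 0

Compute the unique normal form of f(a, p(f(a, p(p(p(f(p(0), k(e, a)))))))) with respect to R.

p(p(e))

1. f(a, p(f(a, p(p(p(f(p(0), k(e, a))))))))  →  f(a, p(p(p(f(p(0), k(e, a))))))   [R7 at ε]
2. f(a, p(p(p(f(p(0), k(e, a))))))  →  p(p(f(p(0), k(e, a))))   [R7 at ε]
3. p(p(f(p(0), k(e, a))))  →  p(p(f(a, k(e, a))))   [R1 at 1.1]
4. p(p(f(a, k(e, a))))  →  p(p(f(a, p(e))))   [R3 at 1.1.2]
5. p(p(f(a, p(e))))  →  p(p(e))   [R7 at 1.1]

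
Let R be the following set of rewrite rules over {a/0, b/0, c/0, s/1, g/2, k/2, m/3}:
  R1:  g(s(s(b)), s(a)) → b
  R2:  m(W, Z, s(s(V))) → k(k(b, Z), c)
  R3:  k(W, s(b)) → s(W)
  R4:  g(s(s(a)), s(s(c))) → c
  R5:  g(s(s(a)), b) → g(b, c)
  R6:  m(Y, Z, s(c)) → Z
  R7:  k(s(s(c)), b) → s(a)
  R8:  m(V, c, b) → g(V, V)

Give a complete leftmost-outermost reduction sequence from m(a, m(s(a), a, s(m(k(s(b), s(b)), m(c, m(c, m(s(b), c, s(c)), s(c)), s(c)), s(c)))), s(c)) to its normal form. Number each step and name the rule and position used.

a

1. m(a, m(s(a), a, s(m(k(s(b), s(b)), m(c, m(c, m(s(b), c, s(c)), s(c)), s(c)), s(c)))), s(c))  →  m(s(a), a, s(m(k(s(b), s(b)), m(c, m(c, m(s(b), c, s(c)), s(c)), s(c)), s(c))))   [R6 at ε]
2. m(s(a), a, s(m(k(s(b), s(b)), m(c, m(c, m(s(b), c, s(c)), s(c)), s(c)), s(c))))  →  m(s(a), a, s(m(c, m(c, m(s(b), c, s(c)), s(c)), s(c))))   [R6 at 3.1]
3. m(s(a), a, s(m(c, m(c, m(s(b), c, s(c)), s(c)), s(c))))  →  m(s(a), a, s(m(c, m(s(b), c, s(c)), s(c))))   [R6 at 3.1]
4. m(s(a), a, s(m(c, m(s(b), c, s(c)), s(c))))  →  m(s(a), a, s(m(s(b), c, s(c))))   [R6 at 3.1]
5. m(s(a), a, s(m(s(b), c, s(c))))  →  m(s(a), a, s(c))   [R6 at 3.1]
6. m(s(a), a, s(c))  →  a   [R6 at ε]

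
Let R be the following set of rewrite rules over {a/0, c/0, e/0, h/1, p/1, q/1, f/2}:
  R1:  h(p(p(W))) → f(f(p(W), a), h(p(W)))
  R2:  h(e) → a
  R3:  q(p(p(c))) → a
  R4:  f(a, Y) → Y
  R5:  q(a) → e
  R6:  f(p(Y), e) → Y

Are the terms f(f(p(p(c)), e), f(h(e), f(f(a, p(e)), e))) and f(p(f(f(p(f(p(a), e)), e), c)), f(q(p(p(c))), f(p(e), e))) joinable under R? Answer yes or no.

Reduce t₁ = f(f(p(p(c)), e), f(h(e), f(f(a, p(e)), e))):
1. f(f(p(p(c)), e), f(h(e), f(f(a, p(e)), e)))  →  f(p(c), f(h(e), f(f(a, p(e)), e)))   [R6 at 1]
2. f(p(c), f(h(e), f(f(a, p(e)), e)))  →  f(p(c), f(a, f(f(a, p(e)), e)))   [R2 at 2.1]
3. f(p(c), f(a, f(f(a, p(e)), e)))  →  f(p(c), f(f(a, p(e)), e))   [R4 at 2]
4. f(p(c), f(f(a, p(e)), e))  →  f(p(c), f(p(e), e))   [R4 at 2.1]
5. f(p(c), f(p(e), e))  →  f(p(c), e)   [R6 at 2]
6. f(p(c), e)  →  c   [R6 at ε]

Reduce t₂ = f(p(f(f(p(f(p(a), e)), e), c)), f(q(p(p(c))), f(p(e), e))):
1. f(p(f(f(p(f(p(a), e)), e), c)), f(q(p(p(c))), f(p(e), e)))  →  f(p(f(f(p(a), e), c)), f(q(p(p(c))), f(p(e), e)))   [R6 at 1.1.1]
2. f(p(f(f(p(a), e), c)), f(q(p(p(c))), f(p(e), e)))  →  f(p(f(a, c)), f(q(p(p(c))), f(p(e), e)))   [R6 at 1.1.1]
3. f(p(f(a, c)), f(q(p(p(c))), f(p(e), e)))  →  f(p(c), f(q(p(p(c))), f(p(e), e)))   [R4 at 1.1]
4. f(p(c), f(q(p(p(c))), f(p(e), e)))  →  f(p(c), f(a, f(p(e), e)))   [R3 at 2.1]
5. f(p(c), f(a, f(p(e), e)))  →  f(p(c), f(p(e), e))   [R4 at 2]
6. f(p(c), f(p(e), e))  →  f(p(c), e)   [R6 at 2]
7. f(p(c), e)  →  c   [R6 at ε]

yes — NF(t₁) = c, NF(t₂) = c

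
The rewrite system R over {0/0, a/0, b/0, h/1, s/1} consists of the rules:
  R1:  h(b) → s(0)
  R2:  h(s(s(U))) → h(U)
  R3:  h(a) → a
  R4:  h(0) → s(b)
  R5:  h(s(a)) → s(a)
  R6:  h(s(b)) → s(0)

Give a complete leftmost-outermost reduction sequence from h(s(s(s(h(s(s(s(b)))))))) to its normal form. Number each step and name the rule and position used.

s(b)

1. h(s(s(s(h(s(s(s(b))))))))  →  h(s(h(s(s(s(b))))))   [R2 at ε]
2. h(s(h(s(s(s(b))))))  →  h(s(h(s(b))))   [R2 at 1.1]
3. h(s(h(s(b))))  →  h(s(s(0)))   [R6 at 1.1]
4. h(s(s(0)))  →  h(0)   [R2 at ε]
5. h(0)  →  s(b)   [R4 at ε]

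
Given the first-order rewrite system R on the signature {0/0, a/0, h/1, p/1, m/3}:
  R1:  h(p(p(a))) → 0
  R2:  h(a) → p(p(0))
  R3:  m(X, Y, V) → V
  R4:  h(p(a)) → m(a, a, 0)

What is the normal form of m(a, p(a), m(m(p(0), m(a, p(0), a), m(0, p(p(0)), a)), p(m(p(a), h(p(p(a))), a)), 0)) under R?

0

1. m(a, p(a), m(m(p(0), m(a, p(0), a), m(0, p(p(0)), a)), p(m(p(a), h(p(p(a))), a)), 0))  →  m(m(p(0), m(a, p(0), a), m(0, p(p(0)), a)), p(m(p(a), h(p(p(a))), a)), 0)   [R3 at ε]
2. m(m(p(0), m(a, p(0), a), m(0, p(p(0)), a)), p(m(p(a), h(p(p(a))), a)), 0)  →  0   [R3 at ε]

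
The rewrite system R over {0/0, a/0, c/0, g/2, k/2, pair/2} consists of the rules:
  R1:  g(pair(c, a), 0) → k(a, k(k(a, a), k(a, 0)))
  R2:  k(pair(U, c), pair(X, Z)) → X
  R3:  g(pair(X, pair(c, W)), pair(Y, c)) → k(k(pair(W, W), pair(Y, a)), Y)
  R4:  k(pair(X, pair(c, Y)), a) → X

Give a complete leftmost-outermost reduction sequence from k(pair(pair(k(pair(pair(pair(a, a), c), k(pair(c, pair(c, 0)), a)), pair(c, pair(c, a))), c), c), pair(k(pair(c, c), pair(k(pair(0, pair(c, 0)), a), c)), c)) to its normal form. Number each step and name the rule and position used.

0

1. k(pair(pair(k(pair(pair(pair(a, a), c), k(pair(c, pair(c, 0)), a)), pair(c, pair(c, a))), c), c), pair(k(pair(c, c), pair(k(pair(0, pair(c, 0)), a), c)), c))  →  k(pair(c, c), pair(k(pair(0, pair(c, 0)), a), c))   [R2 at ε]
2. k(pair(c, c), pair(k(pair(0, pair(c, 0)), a), c))  →  k(pair(0, pair(c, 0)), a)   [R2 at ε]
3. k(pair(0, pair(c, 0)), a)  →  0   [R4 at ε]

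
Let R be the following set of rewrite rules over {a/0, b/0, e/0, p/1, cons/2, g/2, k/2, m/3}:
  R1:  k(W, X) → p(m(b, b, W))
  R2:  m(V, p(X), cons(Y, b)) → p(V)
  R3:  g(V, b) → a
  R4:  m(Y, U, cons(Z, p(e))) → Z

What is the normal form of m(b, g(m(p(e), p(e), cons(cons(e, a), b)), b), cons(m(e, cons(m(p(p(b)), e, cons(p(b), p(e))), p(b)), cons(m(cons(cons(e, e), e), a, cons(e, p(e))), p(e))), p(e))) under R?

e

1. m(b, g(m(p(e), p(e), cons(cons(e, a), b)), b), cons(m(e, cons(m(p(p(b)), e, cons(p(b), p(e))), p(b)), cons(m(cons(cons(e, e), e), a, cons(e, p(e))), p(e))), p(e)))  →  m(e, cons(m(p(p(b)), e, cons(p(b), p(e))), p(b)), cons(m(cons(cons(e, e), e), a, cons(e, p(e))), p(e)))   [R4 at ε]
2. m(e, cons(m(p(p(b)), e, cons(p(b), p(e))), p(b)), cons(m(cons(cons(e, e), e), a, cons(e, p(e))), p(e)))  →  m(cons(cons(e, e), e), a, cons(e, p(e)))   [R4 at ε]
3. m(cons(cons(e, e), e), a, cons(e, p(e)))  →  e   [R4 at ε]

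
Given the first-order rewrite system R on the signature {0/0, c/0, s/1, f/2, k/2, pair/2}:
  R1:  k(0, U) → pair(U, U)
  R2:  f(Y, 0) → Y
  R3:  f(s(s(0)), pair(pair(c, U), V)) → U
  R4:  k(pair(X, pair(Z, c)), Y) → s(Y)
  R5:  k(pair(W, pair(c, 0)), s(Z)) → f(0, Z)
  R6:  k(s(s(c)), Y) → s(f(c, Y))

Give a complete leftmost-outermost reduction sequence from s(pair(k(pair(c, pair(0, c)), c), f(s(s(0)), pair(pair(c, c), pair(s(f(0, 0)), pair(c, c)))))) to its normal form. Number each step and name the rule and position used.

s(pair(s(c), c))

1. s(pair(k(pair(c, pair(0, c)), c), f(s(s(0)), pair(pair(c, c), pair(s(f(0, 0)), pair(c, c))))))  →  s(pair(s(c), f(s(s(0)), pair(pair(c, c), pair(s(f(0, 0)), pair(c, c))))))   [R4 at 1.1]
2. s(pair(s(c), f(s(s(0)), pair(pair(c, c), pair(s(f(0, 0)), pair(c, c))))))  →  s(pair(s(c), c))   [R3 at 1.2]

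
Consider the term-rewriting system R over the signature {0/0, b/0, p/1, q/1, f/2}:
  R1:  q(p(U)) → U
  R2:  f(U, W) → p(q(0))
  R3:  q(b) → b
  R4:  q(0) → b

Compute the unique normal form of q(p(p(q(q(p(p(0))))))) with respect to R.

p(0)

1. q(p(p(q(q(p(p(0)))))))  →  p(q(q(p(p(0)))))   [R1 at ε]
2. p(q(q(p(p(0)))))  →  p(q(p(0)))   [R1 at 1.1]
3. p(q(p(0)))  →  p(0)   [R1 at 1]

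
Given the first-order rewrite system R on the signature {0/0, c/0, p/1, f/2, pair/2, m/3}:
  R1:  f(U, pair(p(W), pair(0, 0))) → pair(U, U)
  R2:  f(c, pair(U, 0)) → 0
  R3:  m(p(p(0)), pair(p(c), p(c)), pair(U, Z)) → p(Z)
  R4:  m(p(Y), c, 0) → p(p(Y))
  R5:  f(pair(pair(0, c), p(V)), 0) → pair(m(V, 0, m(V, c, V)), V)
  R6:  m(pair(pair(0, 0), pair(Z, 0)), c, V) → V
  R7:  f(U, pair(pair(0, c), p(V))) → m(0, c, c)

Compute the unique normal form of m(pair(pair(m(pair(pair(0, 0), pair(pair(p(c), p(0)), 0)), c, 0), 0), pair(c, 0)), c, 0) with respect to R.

1. m(pair(pair(m(pair(pair(0, 0), pair(pair(p(c), p(0)), 0)), c, 0), 0), pair(c, 0)), c, 0)  →  m(pair(pair(0, 0), pair(c, 0)), c, 0)   [R6 at 1.1.1]
2. m(pair(pair(0, 0), pair(c, 0)), c, 0)  →  0   [R6 at ε]

0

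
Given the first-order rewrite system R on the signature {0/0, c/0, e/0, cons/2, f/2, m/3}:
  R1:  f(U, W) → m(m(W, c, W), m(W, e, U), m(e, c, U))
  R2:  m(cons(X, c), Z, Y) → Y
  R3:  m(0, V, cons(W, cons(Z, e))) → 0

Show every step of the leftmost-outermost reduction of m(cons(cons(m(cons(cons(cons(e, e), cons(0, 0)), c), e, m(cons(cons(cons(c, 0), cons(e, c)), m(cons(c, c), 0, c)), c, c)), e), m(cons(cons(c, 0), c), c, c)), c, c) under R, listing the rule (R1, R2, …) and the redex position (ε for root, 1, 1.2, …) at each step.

1. m(cons(cons(m(cons(cons(cons(e, e), cons(0, 0)), c), e, m(cons(cons(cons(c, 0), cons(e, c)), m(cons(c, c), 0, c)), c, c)), e), m(cons(cons(c, 0), c), c, c)), c, c)  →  m(cons(cons(m(cons(cons(cons(c, 0), cons(e, c)), m(cons(c, c), 0, c)), c, c), e), m(cons(cons(c, 0), c), c, c)), c, c)   [R2 at 1.1.1]
2. m(cons(cons(m(cons(cons(cons(c, 0), cons(e, c)), m(cons(c, c), 0, c)), c, c), e), m(cons(cons(c, 0), c), c, c)), c, c)  →  m(cons(cons(m(cons(cons(cons(c, 0), cons(e, c)), c), c, c), e), m(cons(cons(c, 0), c), c, c)), c, c)   [R2 at 1.1.1.1.2]
3. m(cons(cons(m(cons(cons(cons(c, 0), cons(e, c)), c), c, c), e), m(cons(cons(c, 0), c), c, c)), c, c)  →  m(cons(cons(c, e), m(cons(cons(c, 0), c), c, c)), c, c)   [R2 at 1.1.1]
4. m(cons(cons(c, e), m(cons(cons(c, 0), c), c, c)), c, c)  →  m(cons(cons(c, e), c), c, c)   [R2 at 1.2]
5. m(cons(cons(c, e), c), c, c)  →  c   [R2 at ε]

c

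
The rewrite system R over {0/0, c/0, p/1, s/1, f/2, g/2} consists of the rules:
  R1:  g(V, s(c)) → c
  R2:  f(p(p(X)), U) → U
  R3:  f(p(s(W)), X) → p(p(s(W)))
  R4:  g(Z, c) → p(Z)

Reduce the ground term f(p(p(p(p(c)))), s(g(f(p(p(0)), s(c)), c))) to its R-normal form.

1. f(p(p(p(p(c)))), s(g(f(p(p(0)), s(c)), c)))  →  s(g(f(p(p(0)), s(c)), c))   [R2 at ε]
2. s(g(f(p(p(0)), s(c)), c))  →  s(p(f(p(p(0)), s(c))))   [R4 at 1]
3. s(p(f(p(p(0)), s(c))))  →  s(p(s(c)))   [R2 at 1.1]

s(p(s(c)))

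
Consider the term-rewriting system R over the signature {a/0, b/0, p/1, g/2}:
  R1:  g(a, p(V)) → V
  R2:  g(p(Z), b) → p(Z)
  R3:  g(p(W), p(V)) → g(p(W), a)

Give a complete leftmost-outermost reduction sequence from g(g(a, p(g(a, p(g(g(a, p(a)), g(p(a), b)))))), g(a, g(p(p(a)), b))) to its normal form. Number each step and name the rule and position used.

a

1. g(g(a, p(g(a, p(g(g(a, p(a)), g(p(a), b)))))), g(a, g(p(p(a)), b)))  →  g(g(a, p(g(g(a, p(a)), g(p(a), b)))), g(a, g(p(p(a)), b)))   [R1 at 1]
2. g(g(a, p(g(g(a, p(a)), g(p(a), b)))), g(a, g(p(p(a)), b)))  →  g(g(g(a, p(a)), g(p(a), b)), g(a, g(p(p(a)), b)))   [R1 at 1]
3. g(g(g(a, p(a)), g(p(a), b)), g(a, g(p(p(a)), b)))  →  g(g(a, g(p(a), b)), g(a, g(p(p(a)), b)))   [R1 at 1.1]
4. g(g(a, g(p(a), b)), g(a, g(p(p(a)), b)))  →  g(g(a, p(a)), g(a, g(p(p(a)), b)))   [R2 at 1.2]
5. g(g(a, p(a)), g(a, g(p(p(a)), b)))  →  g(a, g(a, g(p(p(a)), b)))   [R1 at 1]
6. g(a, g(a, g(p(p(a)), b)))  →  g(a, g(a, p(p(a))))   [R2 at 2.2]
7. g(a, g(a, p(p(a))))  →  g(a, p(a))   [R1 at 2]
8. g(a, p(a))  →  a   [R1 at ε]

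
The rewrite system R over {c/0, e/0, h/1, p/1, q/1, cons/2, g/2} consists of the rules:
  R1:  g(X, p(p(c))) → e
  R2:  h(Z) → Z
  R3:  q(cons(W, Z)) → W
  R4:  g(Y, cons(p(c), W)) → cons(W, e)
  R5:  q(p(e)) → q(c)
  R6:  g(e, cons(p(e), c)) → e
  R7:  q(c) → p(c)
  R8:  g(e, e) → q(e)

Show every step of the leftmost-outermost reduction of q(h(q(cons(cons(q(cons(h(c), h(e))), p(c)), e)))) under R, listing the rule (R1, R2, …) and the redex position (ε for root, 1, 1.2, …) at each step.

1. q(h(q(cons(cons(q(cons(h(c), h(e))), p(c)), e))))  →  q(q(cons(cons(q(cons(h(c), h(e))), p(c)), e)))   [R2 at 1]
2. q(q(cons(cons(q(cons(h(c), h(e))), p(c)), e)))  →  q(cons(q(cons(h(c), h(e))), p(c)))   [R3 at 1]
3. q(cons(q(cons(h(c), h(e))), p(c)))  →  q(cons(h(c), h(e)))   [R3 at ε]
4. q(cons(h(c), h(e)))  →  h(c)   [R3 at ε]
5. h(c)  →  c   [R2 at ε]

c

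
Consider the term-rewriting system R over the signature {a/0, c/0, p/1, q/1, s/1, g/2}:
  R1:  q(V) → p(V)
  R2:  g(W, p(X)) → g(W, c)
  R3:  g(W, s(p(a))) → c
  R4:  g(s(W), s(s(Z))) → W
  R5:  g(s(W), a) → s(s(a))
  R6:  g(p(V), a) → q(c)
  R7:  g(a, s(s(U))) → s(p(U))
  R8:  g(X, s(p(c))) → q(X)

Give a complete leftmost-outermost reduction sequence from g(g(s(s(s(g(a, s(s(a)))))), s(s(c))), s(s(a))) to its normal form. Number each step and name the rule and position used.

s(s(p(a)))

1. g(g(s(s(s(g(a, s(s(a)))))), s(s(c))), s(s(a)))  →  g(s(s(g(a, s(s(a))))), s(s(a)))   [R4 at 1]
2. g(s(s(g(a, s(s(a))))), s(s(a)))  →  s(g(a, s(s(a))))   [R4 at ε]
3. s(g(a, s(s(a))))  →  s(s(p(a)))   [R7 at 1]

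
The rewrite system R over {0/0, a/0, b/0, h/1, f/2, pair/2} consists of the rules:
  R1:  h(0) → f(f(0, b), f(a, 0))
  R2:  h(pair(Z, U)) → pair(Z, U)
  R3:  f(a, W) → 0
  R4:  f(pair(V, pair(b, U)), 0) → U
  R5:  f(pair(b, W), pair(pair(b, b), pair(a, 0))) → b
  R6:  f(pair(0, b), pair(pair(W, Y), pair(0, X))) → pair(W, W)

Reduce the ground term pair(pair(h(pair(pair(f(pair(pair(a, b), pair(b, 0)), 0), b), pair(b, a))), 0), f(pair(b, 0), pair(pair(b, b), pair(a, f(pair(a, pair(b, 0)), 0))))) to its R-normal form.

1. pair(pair(h(pair(pair(f(pair(pair(a, b), pair(b, 0)), 0), b), pair(b, a))), 0), f(pair(b, 0), pair(pair(b, b), pair(a, f(pair(a, pair(b, 0)), 0)))))  →  pair(pair(pair(pair(f(pair(pair(a, b), pair(b, 0)), 0), b), pair(b, a)), 0), f(pair(b, 0), pair(pair(b, b), pair(a, f(pair(a, pair(b, 0)), 0)))))   [R2 at 1.1]
2. pair(pair(pair(pair(f(pair(pair(a, b), pair(b, 0)), 0), b), pair(b, a)), 0), f(pair(b, 0), pair(pair(b, b), pair(a, f(pair(a, pair(b, 0)), 0)))))  →  pair(pair(pair(pair(0, b), pair(b, a)), 0), f(pair(b, 0), pair(pair(b, b), pair(a, f(pair(a, pair(b, 0)), 0)))))   [R4 at 1.1.1.1]
3. pair(pair(pair(pair(0, b), pair(b, a)), 0), f(pair(b, 0), pair(pair(b, b), pair(a, f(pair(a, pair(b, 0)), 0)))))  →  pair(pair(pair(pair(0, b), pair(b, a)), 0), f(pair(b, 0), pair(pair(b, b), pair(a, 0))))   [R4 at 2.2.2.2]
4. pair(pair(pair(pair(0, b), pair(b, a)), 0), f(pair(b, 0), pair(pair(b, b), pair(a, 0))))  →  pair(pair(pair(pair(0, b), pair(b, a)), 0), b)   [R5 at 2]

pair(pair(pair(pair(0, b), pair(b, a)), 0), b)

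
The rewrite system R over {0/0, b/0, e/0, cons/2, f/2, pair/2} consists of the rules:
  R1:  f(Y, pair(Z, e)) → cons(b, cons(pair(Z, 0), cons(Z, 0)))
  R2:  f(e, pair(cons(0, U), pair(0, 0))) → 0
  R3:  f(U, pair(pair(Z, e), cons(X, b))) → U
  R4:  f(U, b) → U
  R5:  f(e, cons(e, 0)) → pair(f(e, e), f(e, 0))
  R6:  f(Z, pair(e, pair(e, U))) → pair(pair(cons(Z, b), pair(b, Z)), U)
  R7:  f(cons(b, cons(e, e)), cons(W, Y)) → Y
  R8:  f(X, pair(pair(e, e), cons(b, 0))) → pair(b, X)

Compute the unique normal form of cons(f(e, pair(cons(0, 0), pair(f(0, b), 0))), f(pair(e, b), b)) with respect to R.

1. cons(f(e, pair(cons(0, 0), pair(f(0, b), 0))), f(pair(e, b), b))  →  cons(f(e, pair(cons(0, 0), pair(0, 0))), f(pair(e, b), b))   [R4 at 1.2.2.1]
2. cons(f(e, pair(cons(0, 0), pair(0, 0))), f(pair(e, b), b))  →  cons(0, f(pair(e, b), b))   [R2 at 1]
3. cons(0, f(pair(e, b), b))  →  cons(0, pair(e, b))   [R4 at 2]

cons(0, pair(e, b))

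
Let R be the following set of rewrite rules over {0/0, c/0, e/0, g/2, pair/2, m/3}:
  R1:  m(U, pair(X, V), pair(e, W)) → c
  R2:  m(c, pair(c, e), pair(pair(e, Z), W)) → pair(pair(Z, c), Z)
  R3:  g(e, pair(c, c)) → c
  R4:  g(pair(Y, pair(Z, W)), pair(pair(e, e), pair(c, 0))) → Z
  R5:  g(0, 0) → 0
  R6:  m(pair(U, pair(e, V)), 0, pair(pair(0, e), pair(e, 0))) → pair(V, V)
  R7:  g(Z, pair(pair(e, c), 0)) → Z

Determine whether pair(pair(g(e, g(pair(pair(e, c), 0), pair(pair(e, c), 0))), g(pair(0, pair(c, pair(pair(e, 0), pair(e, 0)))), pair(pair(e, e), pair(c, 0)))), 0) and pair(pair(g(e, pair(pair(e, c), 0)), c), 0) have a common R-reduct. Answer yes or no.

Reduce t₁ = pair(pair(g(e, g(pair(pair(e, c), 0), pair(pair(e, c), 0))), g(pair(0, pair(c, pair(pair(e, 0), pair(e, 0)))), pair(pair(e, e), pair(c, 0)))), 0):
1. pair(pair(g(e, g(pair(pair(e, c), 0), pair(pair(e, c), 0))), g(pair(0, pair(c, pair(pair(e, 0), pair(e, 0)))), pair(pair(e, e), pair(c, 0)))), 0)  →  pair(pair(g(e, pair(pair(e, c), 0)), g(pair(0, pair(c, pair(pair(e, 0), pair(e, 0)))), pair(pair(e, e), pair(c, 0)))), 0)   [R7 at 1.1.2]
2. pair(pair(g(e, pair(pair(e, c), 0)), g(pair(0, pair(c, pair(pair(e, 0), pair(e, 0)))), pair(pair(e, e), pair(c, 0)))), 0)  →  pair(pair(e, g(pair(0, pair(c, pair(pair(e, 0), pair(e, 0)))), pair(pair(e, e), pair(c, 0)))), 0)   [R7 at 1.1]
3. pair(pair(e, g(pair(0, pair(c, pair(pair(e, 0), pair(e, 0)))), pair(pair(e, e), pair(c, 0)))), 0)  →  pair(pair(e, c), 0)   [R4 at 1.2]

Reduce t₂ = pair(pair(g(e, pair(pair(e, c), 0)), c), 0):
1. pair(pair(g(e, pair(pair(e, c), 0)), c), 0)  →  pair(pair(e, c), 0)   [R7 at 1.1]

yes — NF(t₁) = pair(pair(e, c), 0), NF(t₂) = pair(pair(e, c), 0)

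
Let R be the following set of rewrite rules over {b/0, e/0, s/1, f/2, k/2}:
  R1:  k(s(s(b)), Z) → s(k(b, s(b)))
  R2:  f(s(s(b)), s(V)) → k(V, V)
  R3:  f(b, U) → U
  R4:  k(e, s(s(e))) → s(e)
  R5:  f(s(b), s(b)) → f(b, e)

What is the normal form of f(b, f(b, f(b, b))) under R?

b

1. f(b, f(b, f(b, b)))  →  f(b, f(b, b))   [R3 at ε]
2. f(b, f(b, b))  →  f(b, b)   [R3 at ε]
3. f(b, b)  →  b   [R3 at ε]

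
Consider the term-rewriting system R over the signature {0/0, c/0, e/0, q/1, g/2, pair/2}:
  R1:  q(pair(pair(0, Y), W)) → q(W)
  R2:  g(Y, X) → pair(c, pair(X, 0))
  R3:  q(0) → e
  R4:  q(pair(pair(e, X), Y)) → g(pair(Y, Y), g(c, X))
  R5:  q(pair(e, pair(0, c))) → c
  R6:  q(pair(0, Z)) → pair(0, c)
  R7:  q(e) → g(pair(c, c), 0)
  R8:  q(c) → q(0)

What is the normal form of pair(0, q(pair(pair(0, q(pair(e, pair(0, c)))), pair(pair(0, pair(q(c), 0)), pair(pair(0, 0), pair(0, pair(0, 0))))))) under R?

pair(0, pair(0, c))

1. pair(0, q(pair(pair(0, q(pair(e, pair(0, c)))), pair(pair(0, pair(q(c), 0)), pair(pair(0, 0), pair(0, pair(0, 0)))))))  →  pair(0, q(pair(pair(0, pair(q(c), 0)), pair(pair(0, 0), pair(0, pair(0, 0))))))   [R1 at 2]
2. pair(0, q(pair(pair(0, pair(q(c), 0)), pair(pair(0, 0), pair(0, pair(0, 0))))))  →  pair(0, q(pair(pair(0, 0), pair(0, pair(0, 0)))))   [R1 at 2]
3. pair(0, q(pair(pair(0, 0), pair(0, pair(0, 0)))))  →  pair(0, q(pair(0, pair(0, 0))))   [R1 at 2]
4. pair(0, q(pair(0, pair(0, 0))))  →  pair(0, pair(0, c))   [R6 at 2]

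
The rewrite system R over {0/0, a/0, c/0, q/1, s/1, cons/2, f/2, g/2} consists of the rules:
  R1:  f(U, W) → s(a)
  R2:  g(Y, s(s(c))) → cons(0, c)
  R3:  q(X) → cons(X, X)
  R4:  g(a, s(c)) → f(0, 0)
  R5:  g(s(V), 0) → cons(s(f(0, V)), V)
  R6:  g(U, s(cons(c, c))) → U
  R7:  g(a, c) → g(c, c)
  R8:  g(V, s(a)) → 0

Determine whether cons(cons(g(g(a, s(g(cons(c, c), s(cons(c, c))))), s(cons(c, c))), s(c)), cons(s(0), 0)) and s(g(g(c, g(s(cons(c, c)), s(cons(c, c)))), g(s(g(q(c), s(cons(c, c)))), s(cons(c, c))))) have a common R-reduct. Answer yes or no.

Reduce t₁ = cons(cons(g(g(a, s(g(cons(c, c), s(cons(c, c))))), s(cons(c, c))), s(c)), cons(s(0), 0)):
1. cons(cons(g(g(a, s(g(cons(c, c), s(cons(c, c))))), s(cons(c, c))), s(c)), cons(s(0), 0))  →  cons(cons(g(a, s(g(cons(c, c), s(cons(c, c))))), s(c)), cons(s(0), 0))   [R6 at 1.1]
2. cons(cons(g(a, s(g(cons(c, c), s(cons(c, c))))), s(c)), cons(s(0), 0))  →  cons(cons(g(a, s(cons(c, c))), s(c)), cons(s(0), 0))   [R6 at 1.1.2.1]
3. cons(cons(g(a, s(cons(c, c))), s(c)), cons(s(0), 0))  →  cons(cons(a, s(c)), cons(s(0), 0))   [R6 at 1.1]

Reduce t₂ = s(g(g(c, g(s(cons(c, c)), s(cons(c, c)))), g(s(g(q(c), s(cons(c, c)))), s(cons(c, c))))):
1. s(g(g(c, g(s(cons(c, c)), s(cons(c, c)))), g(s(g(q(c), s(cons(c, c)))), s(cons(c, c)))))  →  s(g(g(c, s(cons(c, c))), g(s(g(q(c), s(cons(c, c)))), s(cons(c, c)))))   [R6 at 1.1.2]
2. s(g(g(c, s(cons(c, c))), g(s(g(q(c), s(cons(c, c)))), s(cons(c, c)))))  →  s(g(c, g(s(g(q(c), s(cons(c, c)))), s(cons(c, c)))))   [R6 at 1.1]
3. s(g(c, g(s(g(q(c), s(cons(c, c)))), s(cons(c, c)))))  →  s(g(c, s(g(q(c), s(cons(c, c))))))   [R6 at 1.2]
4. s(g(c, s(g(q(c), s(cons(c, c))))))  →  s(g(c, s(q(c))))   [R6 at 1.2.1]
5. s(g(c, s(q(c))))  →  s(g(c, s(cons(c, c))))   [R3 at 1.2.1]
6. s(g(c, s(cons(c, c))))  →  s(c)   [R6 at 1]

no — NF(t₁) = cons(cons(a, s(c)), cons(s(0), 0)), NF(t₂) = s(c)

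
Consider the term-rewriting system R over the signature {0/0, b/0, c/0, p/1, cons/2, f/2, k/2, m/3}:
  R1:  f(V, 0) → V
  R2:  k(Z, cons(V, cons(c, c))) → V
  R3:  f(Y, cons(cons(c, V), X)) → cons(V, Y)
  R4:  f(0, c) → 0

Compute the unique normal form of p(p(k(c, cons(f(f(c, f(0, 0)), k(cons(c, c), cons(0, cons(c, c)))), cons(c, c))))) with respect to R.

1. p(p(k(c, cons(f(f(c, f(0, 0)), k(cons(c, c), cons(0, cons(c, c)))), cons(c, c)))))  →  p(p(f(f(c, f(0, 0)), k(cons(c, c), cons(0, cons(c, c))))))   [R2 at 1.1]
2. p(p(f(f(c, f(0, 0)), k(cons(c, c), cons(0, cons(c, c))))))  →  p(p(f(f(c, 0), k(cons(c, c), cons(0, cons(c, c))))))   [R1 at 1.1.1.2]
3. p(p(f(f(c, 0), k(cons(c, c), cons(0, cons(c, c))))))  →  p(p(f(c, k(cons(c, c), cons(0, cons(c, c))))))   [R1 at 1.1.1]
4. p(p(f(c, k(cons(c, c), cons(0, cons(c, c))))))  →  p(p(f(c, 0)))   [R2 at 1.1.2]
5. p(p(f(c, 0)))  →  p(p(c))   [R1 at 1.1]

p(p(c))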